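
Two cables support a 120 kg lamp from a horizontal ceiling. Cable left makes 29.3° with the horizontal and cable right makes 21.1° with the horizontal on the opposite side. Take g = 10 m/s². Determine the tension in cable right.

Weight W = 120 × 10 = 1200 N acts straight down.
Horizontal: T_left cos 29.3° = T_right cos 21.1°  →  T_left = 1.07 T_right.
Vertical: T_left sin 29.3° + T_right sin 21.1° = 1200.
Substituting the horizontal relation into the vertical equation gives 0.8835 T_right = 1200, so T_right = 1358 N.

T_right ≈ 1360 N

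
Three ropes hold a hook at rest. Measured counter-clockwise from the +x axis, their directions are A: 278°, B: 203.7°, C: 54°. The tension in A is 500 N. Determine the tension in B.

Resolve: ΣF_x = 500 cos 278° + T_B cos 203.7° + T_C cos 54° = 0.
        ΣF_y = 500 sin 278° + T_B sin 203.7° + T_C sin 54° = 0.
The known terms sum to (69.59, -495.1) N, so -0.9157 T_B + 0.5878 T_C = -69.59 and -0.4019 T_B + 0.8090 T_C = 495.1.
Solving simultaneously: T_B = 688.4 N, T_C = 954.1 N.

T_B ≈ 688 N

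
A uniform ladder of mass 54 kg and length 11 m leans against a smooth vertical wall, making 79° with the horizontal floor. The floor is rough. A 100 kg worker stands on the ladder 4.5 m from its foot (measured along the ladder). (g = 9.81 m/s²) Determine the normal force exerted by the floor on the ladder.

N_floor ≈ 1510 N

ΣF_y = 0: N_floor = 54×9.81 + 100×9.81 = 1510.7 N.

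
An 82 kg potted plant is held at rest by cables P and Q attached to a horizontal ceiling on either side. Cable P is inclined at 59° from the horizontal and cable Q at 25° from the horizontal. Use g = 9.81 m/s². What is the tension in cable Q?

Weight W = 82 × 9.81 = 804.4 N acts straight down.
Horizontal: T_P cos 59° = T_Q cos 25°  →  T_P = 1.76 T_Q.
Vertical: T_P sin 59° + T_Q sin 25° = 804.4.
Substituting the horizontal relation into the vertical equation gives 1.931 T_Q = 804.4, so T_Q = 416.6 N.

T_Q ≈ 417 N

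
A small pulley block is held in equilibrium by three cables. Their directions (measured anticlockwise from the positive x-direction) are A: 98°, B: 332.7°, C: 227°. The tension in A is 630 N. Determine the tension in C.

T_C ≈ 534 N

Resolve: ΣF_x = 630 cos 98° + T_B cos 332.7° + T_C cos 227° = 0.
        ΣF_y = 630 sin 98° + T_B sin 332.7° + T_C sin 227° = 0.
The known terms sum to (-87.68, 623.9) N, so 0.8886 T_B − 0.6820 T_C = 87.68 and -0.4586 T_B − 0.7314 T_C = -623.9.
Solving simultaneously: T_B = 508.6 N, T_C = 534.1 N.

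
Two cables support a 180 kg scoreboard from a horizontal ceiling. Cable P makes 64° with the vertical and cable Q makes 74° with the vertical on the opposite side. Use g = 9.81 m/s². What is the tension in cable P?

Angles from the horizontal: cable P is 90° − 64° = 26°, cable Q is 90° − 74° = 16°.
Weight W = 180 × 9.81 = 1766 N acts straight down.
Horizontal: T_P cos 26° = T_Q cos 16°  →  T_Q = 0.935 T_P.
Vertical: T_P sin 26° + T_Q sin 16° = 1766.
Substituting the horizontal relation into the vertical equation gives 0.6961 T_P = 1766, so T_P = 2537 N.

T_P ≈ 2540 N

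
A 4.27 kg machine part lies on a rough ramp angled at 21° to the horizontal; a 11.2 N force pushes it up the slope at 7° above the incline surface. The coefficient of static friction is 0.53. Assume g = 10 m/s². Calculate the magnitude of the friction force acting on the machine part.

Axes along / perpendicular to the incline. W sin 21° = 15.3 N down-slope; W cos 21° = 39.86 N into the surface.
Perpendicular: N = W cos 21° − P sin 7° = 39.86 − 1.365 = 38.5 N.
Along incline: P cos 7° + f = W sin 21° (friction acts up-slope) → f = 15.3 − 11.12 = 4.186 N.
|f| = 4.186 N ≤ μN = 20.4 N, so the machine part is indeed static.

f ≈ 4.19 N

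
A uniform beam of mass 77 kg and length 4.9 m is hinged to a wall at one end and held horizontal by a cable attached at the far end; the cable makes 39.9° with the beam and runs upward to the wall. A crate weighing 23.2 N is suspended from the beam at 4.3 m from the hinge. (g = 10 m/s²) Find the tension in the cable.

T ≈ 632 N

Take torques about the hinge: T sin 39.9° · 4.9 = 77×10×2.45 + 23.2×4.3 = 1986.3 N·m.
So T = 1986.3 / (0.6414 × 4.9) = 631.94 N.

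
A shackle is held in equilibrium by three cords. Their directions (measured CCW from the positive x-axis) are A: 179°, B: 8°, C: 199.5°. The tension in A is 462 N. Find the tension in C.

T_C ≈ 363 N

Resolve: ΣF_x = 462 cos 179° + T_B cos 8° + T_C cos 199.5° = 0.
        ΣF_y = 462 sin 179° + T_B sin 8° + T_C sin 199.5° = 0.
The known terms sum to (-461.9, 8.063) N, so 0.9903 T_B − 0.9426 T_C = 461.9 and 0.1392 T_B − 0.3338 T_C = -8.063.
Solving simultaneously: T_B = 811.5 N, T_C = 362.5 N.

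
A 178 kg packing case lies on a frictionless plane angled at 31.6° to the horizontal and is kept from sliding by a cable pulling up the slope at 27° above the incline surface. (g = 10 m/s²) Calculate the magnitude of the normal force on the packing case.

N ≈ 1040 N

Take axes along and perpendicular to the incline. Weight components: W sin 31.6° = 932.7 N down-slope, W cos 31.6° = 1516 N into the surface.
Along incline: T cos 27° = W sin 31.6° → T = 1047 N.
Perpendicular: N = W cos 31.6° − T sin 27° = 1041 N.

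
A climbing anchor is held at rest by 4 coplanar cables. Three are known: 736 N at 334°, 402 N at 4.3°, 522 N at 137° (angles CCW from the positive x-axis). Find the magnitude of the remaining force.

Sum the known components: ΣF_x = 680.6 N, ΣF_y = 63.5 N.
For equilibrium the remaining force must supply (−ΣF_x, −ΣF_y) = (-680.6, -63.5) N.
Magnitude = √((-680.6)² + (-63.5)²) = 683.6 N; direction = atan2(-63.5, -680.6) = 185.3°.

F ≈ 684 N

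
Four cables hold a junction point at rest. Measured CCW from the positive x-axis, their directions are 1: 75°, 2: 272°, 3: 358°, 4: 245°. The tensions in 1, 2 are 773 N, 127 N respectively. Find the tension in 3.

T_3 ≈ 83.2 N

Resolve: ΣF_x = 773 cos 75° + 127 cos 272° + T_3 cos 358° + T_4 cos 245° = 0.
        ΣF_y = 773 sin 75° + 127 sin 272° + T_3 sin 358° + T_4 sin 245° = 0.
The known terms sum to (204.5, 619.7) N, so 0.9994 T_3 − 0.4226 T_4 = -204.5 and -0.0349 T_3 − 0.9063 T_4 = -619.7.
Solving simultaneously: T_3 = 83.19 N, T_4 = 680.6 N.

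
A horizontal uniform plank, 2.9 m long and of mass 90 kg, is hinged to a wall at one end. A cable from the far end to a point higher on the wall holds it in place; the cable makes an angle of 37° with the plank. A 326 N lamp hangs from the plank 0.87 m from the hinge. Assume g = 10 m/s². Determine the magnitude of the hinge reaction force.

|H| ≈ 994 N

Take torques about the hinge: T sin 37° · 2.9 = 90×10×1.45 + 326×0.87 = 1588.6 N·m.
So T = 1588.6 / (0.6018 × 2.9) = 910.25 N.
ΣF_x = 0: H_x = T cos 37° = 726.96 N.
ΣF_y = 0: H_y = (90×10 + 326) − T sin 37° = 1226 − 547.8 = 678.2 N.
|H| = √(H_x² + H_y²) = √((726.96)² + (678.2)²) = 994.19 N.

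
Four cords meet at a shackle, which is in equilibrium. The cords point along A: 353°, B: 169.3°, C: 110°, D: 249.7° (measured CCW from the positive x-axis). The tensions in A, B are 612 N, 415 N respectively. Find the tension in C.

Resolve: ΣF_x = 612 cos 353° + 415 cos 169.3° + T_C cos 110° + T_D cos 249.7° = 0.
        ΣF_y = 612 sin 353° + 415 sin 169.3° + T_C sin 110° + T_D sin 249.7° = 0.
The known terms sum to (199.7, 2.468) N, so -0.3420 T_C − 0.3469 T_D = -199.7 and 0.9397 T_C − 0.9379 T_D = -2.468.
Solving simultaneously: T_C = 288.2 N, T_D = 291.4 N.

T_C ≈ 288 N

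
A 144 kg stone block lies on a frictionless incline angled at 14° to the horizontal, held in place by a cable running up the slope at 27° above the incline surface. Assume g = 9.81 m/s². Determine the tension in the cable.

Take axes along and perpendicular to the incline. Weight components: W sin 14° = 341.7 N down-slope, W cos 14° = 1371 N into the surface.
Along incline: T cos 27° = W sin 14° → T = 383.6 N.
Perpendicular: N = W cos 14° − T sin 27° = 1197 N.

T ≈ 384 N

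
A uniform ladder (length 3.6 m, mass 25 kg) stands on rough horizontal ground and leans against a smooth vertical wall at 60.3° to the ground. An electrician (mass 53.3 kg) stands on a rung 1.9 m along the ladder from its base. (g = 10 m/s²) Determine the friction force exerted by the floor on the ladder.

f ≈ 232 N

Torques about the foot: N_wall · 3.6 sin 60.3° = 25×10×1.8 cos 60.3° + 53.3×10×1.9 cos 60.3° → N_wall = 231.75 N.
ΣF_x = 0: f_floor = N_wall = 231.75 N.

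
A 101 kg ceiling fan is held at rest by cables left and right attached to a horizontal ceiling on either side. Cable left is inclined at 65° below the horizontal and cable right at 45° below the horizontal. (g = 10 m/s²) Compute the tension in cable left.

Weight W = 101 × 10 = 1010 N acts straight down.
Horizontal: T_left cos 65° = T_right cos 45°  →  T_right = 0.5977 T_left.
Vertical: T_left sin 65° + T_right sin 45° = 1010.
Substituting the horizontal relation into the vertical equation gives 1.329 T_left = 1010, so T_left = 760 N.

T_left ≈ 760 N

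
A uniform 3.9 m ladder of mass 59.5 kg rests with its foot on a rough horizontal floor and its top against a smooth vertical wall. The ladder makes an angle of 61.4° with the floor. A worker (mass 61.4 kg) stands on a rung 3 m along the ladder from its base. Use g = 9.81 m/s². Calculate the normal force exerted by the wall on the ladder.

N_wall ≈ 412 N

Torques about the foot: N_wall · 3.9 sin 61.4° = 59.5×9.81×1.95 cos 61.4° + 61.4×9.81×3 cos 61.4° → N_wall = 411.74 N.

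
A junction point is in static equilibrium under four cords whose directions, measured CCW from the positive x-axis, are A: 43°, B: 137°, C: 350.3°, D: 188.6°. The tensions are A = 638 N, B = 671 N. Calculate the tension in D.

Resolve: ΣF_x = 638 cos 43° + 671 cos 137° + T_C cos 350.3° + T_D cos 188.6° = 0.
        ΣF_y = 638 sin 43° + 671 sin 137° + T_C sin 350.3° + T_D sin 188.6° = 0.
The known terms sum to (-24.13, 892.7) N, so 0.9857 T_C − 0.9888 T_D = 24.13 and -0.1685 T_C − 0.1495 T_D = -892.7.
Solving simultaneously: T_C = 2823 N, T_D = 2790 N.

T_D ≈ 2790 N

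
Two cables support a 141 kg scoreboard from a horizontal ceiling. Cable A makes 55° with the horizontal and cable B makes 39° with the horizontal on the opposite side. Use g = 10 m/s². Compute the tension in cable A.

T_A ≈ 1100 N

Weight W = 141 × 10 = 1410 N acts straight down.
Horizontal: T_A cos 55° = T_B cos 39°  →  T_B = 0.7381 T_A.
Vertical: T_A sin 55° + T_B sin 39° = 1410.
Substituting the horizontal relation into the vertical equation gives 1.284 T_A = 1410, so T_A = 1098 N.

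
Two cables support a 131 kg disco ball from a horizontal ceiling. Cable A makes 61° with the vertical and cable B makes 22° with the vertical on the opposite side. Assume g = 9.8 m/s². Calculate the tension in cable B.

Angles from the horizontal: cable A is 90° − 61° = 29°, cable B is 90° − 22° = 68°.
Weight W = 131 × 9.8 = 1284 N acts straight down.
Horizontal: T_A cos 29° = T_B cos 68°  →  T_A = 0.4283 T_B.
Vertical: T_A sin 29° + T_B sin 68° = 1284.
Substituting the horizontal relation into the vertical equation gives 1.135 T_B = 1284, so T_B = 1131 N.

T_B ≈ 1130 N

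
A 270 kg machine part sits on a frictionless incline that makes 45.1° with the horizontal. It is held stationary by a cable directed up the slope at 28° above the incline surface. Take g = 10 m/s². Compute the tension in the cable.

Take axes along and perpendicular to the incline. Weight components: W sin 45.1° = 1913 N down-slope, W cos 45.1° = 1906 N into the surface.
Along incline: T cos 28° = W sin 45.1° → T = 2166 N.
Perpendicular: N = W cos 45.1° − T sin 28° = 888.9 N.

T ≈ 2170 N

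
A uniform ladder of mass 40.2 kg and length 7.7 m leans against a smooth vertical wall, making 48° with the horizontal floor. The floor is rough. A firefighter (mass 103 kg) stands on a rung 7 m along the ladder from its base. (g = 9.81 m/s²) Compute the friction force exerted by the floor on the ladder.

f ≈ 1000 N

Torques about the foot: N_wall · 7.7 sin 48° = 40.2×9.81×3.85 cos 48° + 103×9.81×7 cos 48° → N_wall = 1004.6 N.
ΣF_x = 0: f_floor = N_wall = 1004.6 N.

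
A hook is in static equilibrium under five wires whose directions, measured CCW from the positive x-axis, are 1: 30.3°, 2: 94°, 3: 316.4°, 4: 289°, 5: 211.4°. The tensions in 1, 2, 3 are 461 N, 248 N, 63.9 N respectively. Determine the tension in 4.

Resolve: ΣF_x = 461 cos 30.3° + 248 cos 94° + 63.9 cos 316.4° + T_4 cos 289° + T_5 cos 211.4° = 0.
        ΣF_y = 461 sin 30.3° + 248 sin 94° + 63.9 sin 316.4° + T_4 sin 289° + T_5 sin 211.4° = 0.
The known terms sum to (427, 435.9) N, so 0.3256 T_4 − 0.8536 T_5 = -427 and -0.9455 T_4 − 0.5210 T_5 = -435.9.
Solving simultaneously: T_4 = 153.2 N, T_5 = 558.7 N.

T_4 ≈ 153 N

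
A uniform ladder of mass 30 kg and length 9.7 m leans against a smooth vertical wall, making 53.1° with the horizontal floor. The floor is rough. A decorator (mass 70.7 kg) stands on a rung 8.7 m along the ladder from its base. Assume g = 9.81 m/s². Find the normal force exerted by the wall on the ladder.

N_wall ≈ 578 N

Torques about the foot: N_wall · 9.7 sin 53.1° = 30×9.81×4.85 cos 53.1° + 70.7×9.81×8.7 cos 53.1° → N_wall = 577.54 N.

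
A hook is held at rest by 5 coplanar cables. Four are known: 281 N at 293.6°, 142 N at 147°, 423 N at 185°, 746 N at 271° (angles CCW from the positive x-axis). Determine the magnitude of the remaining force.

Sum the known components: ΣF_x = -415 N, ΣF_y = -962.9 N.
For equilibrium the remaining force must supply (−ΣF_x, −ΣF_y) = (415, 962.9) N.
Magnitude = √((415)² + (962.9)²) = 1049 N; direction = atan2(962.9, 415) = 66.7°.

F ≈ 1050 N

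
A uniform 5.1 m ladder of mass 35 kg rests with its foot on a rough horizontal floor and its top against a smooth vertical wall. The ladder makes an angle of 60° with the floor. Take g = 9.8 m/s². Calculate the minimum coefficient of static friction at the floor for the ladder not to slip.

ΣF_y = 0: N_floor = 35×9.8 = 343 N.
Torques about the foot: N_wall · 5.1 sin 60° = 35×9.8×2.55 cos 60° → N_wall = 99.016 N.
ΣF_x = 0: f_floor = N_wall = 99.016 N.
μ_min = f_floor / N_floor = 99.016 / 343 = 0.2887.

μ_min ≈ 0.289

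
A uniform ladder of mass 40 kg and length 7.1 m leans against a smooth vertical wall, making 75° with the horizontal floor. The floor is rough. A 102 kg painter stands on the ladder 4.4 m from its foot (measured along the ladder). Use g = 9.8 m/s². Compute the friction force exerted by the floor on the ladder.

f ≈ 219 N

Torques about the foot: N_wall · 7.1 sin 75° = 40×9.8×3.55 cos 75° + 102×9.8×4.4 cos 75° → N_wall = 218.5 N.
ΣF_x = 0: f_floor = N_wall = 218.5 N.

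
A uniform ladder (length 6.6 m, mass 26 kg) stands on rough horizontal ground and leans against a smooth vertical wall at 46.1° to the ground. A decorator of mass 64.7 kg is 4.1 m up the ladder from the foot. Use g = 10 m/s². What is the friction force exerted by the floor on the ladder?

Torques about the foot: N_wall · 6.6 sin 46.1° = 26×10×3.3 cos 46.1° + 64.7×10×4.1 cos 46.1° → N_wall = 511.88 N.
ΣF_x = 0: f_floor = N_wall = 511.88 N.

f ≈ 512 N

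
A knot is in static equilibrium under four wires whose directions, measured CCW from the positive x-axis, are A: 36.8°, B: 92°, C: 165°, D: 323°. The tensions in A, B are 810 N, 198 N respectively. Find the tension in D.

T_D ≈ 2200 N

Resolve: ΣF_x = 810 cos 36.8° + 198 cos 92° + T_C cos 165° + T_D cos 323° = 0.
        ΣF_y = 810 sin 36.8° + 198 sin 92° + T_C sin 165° + T_D sin 323° = 0.
The known terms sum to (641.7, 683.1) N, so -0.9659 T_C + 0.7986 T_D = -641.7 and 0.2588 T_C − 0.6018 T_D = -683.1.
Solving simultaneously: T_C = 2487 N, T_D = 2205 N.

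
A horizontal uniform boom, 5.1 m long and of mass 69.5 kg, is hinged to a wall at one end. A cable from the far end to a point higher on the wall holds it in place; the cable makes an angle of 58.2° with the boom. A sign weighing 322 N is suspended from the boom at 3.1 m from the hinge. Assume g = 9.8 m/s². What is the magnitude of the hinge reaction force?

Take torques about the hinge: T sin 58.2° · 5.1 = 69.5×9.8×2.55 + 322×3.1 = 2735 N·m.
So T = 2735 / (0.8499 × 5.1) = 630.99 N.
ΣF_x = 0: H_x = T cos 58.2° = 332.5 N.
ΣF_y = 0: H_y = (69.5×9.8 + 322) − T sin 58.2° = 1003.1 − 536.28 = 466.82 N.
|H| = √(H_x² + H_y²) = √((332.5)² + (466.82)²) = 573.14 N.

|H| ≈ 573 N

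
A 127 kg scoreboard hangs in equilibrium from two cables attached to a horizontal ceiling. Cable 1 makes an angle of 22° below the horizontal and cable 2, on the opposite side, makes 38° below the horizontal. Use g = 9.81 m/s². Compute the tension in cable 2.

T_2 ≈ 1330 N

Weight W = 127 × 9.81 = 1246 N acts straight down.
Horizontal: T_1 cos 22° = T_2 cos 38°  →  T_1 = 0.8499 T_2.
Vertical: T_1 sin 22° + T_2 sin 38° = 1246.
Substituting the horizontal relation into the vertical equation gives 0.934 T_2 = 1246, so T_2 = 1334 N.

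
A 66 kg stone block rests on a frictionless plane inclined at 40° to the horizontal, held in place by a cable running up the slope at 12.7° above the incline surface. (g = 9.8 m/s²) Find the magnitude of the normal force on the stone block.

N ≈ 402 N

Take axes along and perpendicular to the incline. Weight components: W sin 40° = 415.8 N down-slope, W cos 40° = 495.5 N into the surface.
Along incline: T cos 12.7° = W sin 40° → T = 426.2 N.
Perpendicular: N = W cos 40° − T sin 12.7° = 401.8 N.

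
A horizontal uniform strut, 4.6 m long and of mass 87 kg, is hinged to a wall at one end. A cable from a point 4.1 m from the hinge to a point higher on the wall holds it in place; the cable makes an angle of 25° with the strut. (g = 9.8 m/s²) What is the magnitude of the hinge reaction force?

Take torques about the hinge: T sin 25° · 4.1 = 87×9.8×2.3 = 1961 N·m.
So T = 1961 / (0.4226 × 4.1) = 1131.7 N.
ΣF_x = 0: H_x = T cos 25° = 1025.7 N.
ΣF_y = 0: H_y = (87×9.8) − T sin 25° = 852.6 − 478.29 = 374.31 N.
|H| = √(H_x² + H_y²) = √((1025.7)² + (374.31)²) = 1091.9 N.

|H| ≈ 1090 N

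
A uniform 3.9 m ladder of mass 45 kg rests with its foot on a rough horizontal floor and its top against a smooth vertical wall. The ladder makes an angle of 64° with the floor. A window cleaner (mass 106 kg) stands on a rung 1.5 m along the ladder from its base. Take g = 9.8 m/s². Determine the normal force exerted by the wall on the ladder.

Torques about the foot: N_wall · 3.9 sin 64° = 45×9.8×1.95 cos 64° + 106×9.8×1.5 cos 64° → N_wall = 302.41 N.

N_wall ≈ 302 N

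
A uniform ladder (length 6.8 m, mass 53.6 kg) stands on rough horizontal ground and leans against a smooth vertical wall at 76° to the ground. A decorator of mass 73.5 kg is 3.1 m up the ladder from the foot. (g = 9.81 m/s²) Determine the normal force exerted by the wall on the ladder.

Torques about the foot: N_wall · 6.8 sin 76° = 53.6×9.81×3.4 cos 76° + 73.5×9.81×3.1 cos 76° → N_wall = 147.51 N.

N_wall ≈ 148 N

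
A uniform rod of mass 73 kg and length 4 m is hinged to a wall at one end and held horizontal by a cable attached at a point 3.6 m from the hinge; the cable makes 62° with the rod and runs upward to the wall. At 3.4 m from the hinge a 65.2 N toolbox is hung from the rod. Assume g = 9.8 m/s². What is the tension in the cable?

Take torques about the hinge: T sin 62° · 3.6 = 73×9.8×2 + 65.2×3.4 = 1652.5 N·m.
So T = 1652.5 / (0.8829 × 3.6) = 519.87 N.

T ≈ 520 N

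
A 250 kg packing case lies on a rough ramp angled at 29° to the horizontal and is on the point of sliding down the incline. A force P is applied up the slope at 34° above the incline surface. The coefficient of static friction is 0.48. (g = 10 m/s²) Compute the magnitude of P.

P ≈ 290 N

On the verge of sliding down the incline, friction equals μN and acts up the slope.
Perpendicular: N + P sin 34° = W cos 29° = 2187 N.
Along incline: P cos 34° + μN = W sin 29° with W sin 29° = 1212 N.
Solving the pair for P and N: P = 289.8 N, N = 2024 N (and f = μN = 971.8 N).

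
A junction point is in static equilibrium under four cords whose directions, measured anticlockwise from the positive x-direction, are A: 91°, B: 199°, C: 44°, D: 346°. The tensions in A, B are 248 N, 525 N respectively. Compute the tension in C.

T_C ≈ 54.7 N

Resolve: ΣF_x = 248 cos 91° + 525 cos 199° + T_C cos 44° + T_D cos 346° = 0.
        ΣF_y = 248 sin 91° + 525 sin 199° + T_C sin 44° + T_D sin 346° = 0.
The known terms sum to (-500.7, 77.04) N, so 0.7193 T_C + 0.9703 T_D = 500.7 and 0.6947 T_C − 0.2419 T_D = -77.04.
Solving simultaneously: T_C = 54.70 N, T_D = 475.5 N.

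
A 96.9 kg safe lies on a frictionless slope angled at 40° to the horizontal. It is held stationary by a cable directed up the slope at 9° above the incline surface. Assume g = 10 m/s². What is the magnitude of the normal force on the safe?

N ≈ 644 N

Take axes along and perpendicular to the incline. Weight components: W sin 40° = 622.9 N down-slope, W cos 40° = 742.3 N into the surface.
Along incline: T cos 9° = W sin 40° → T = 630.6 N.
Perpendicular: N = W cos 40° − T sin 9° = 643.6 N.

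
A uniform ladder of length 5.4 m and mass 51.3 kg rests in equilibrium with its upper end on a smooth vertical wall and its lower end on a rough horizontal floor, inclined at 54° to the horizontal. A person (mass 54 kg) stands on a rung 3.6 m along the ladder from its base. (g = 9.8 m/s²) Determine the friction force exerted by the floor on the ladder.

Torques about the foot: N_wall · 5.4 sin 54° = 51.3×9.8×2.7 cos 54° + 54×9.8×3.6 cos 54° → N_wall = 438.96 N.
ΣF_x = 0: f_floor = N_wall = 438.96 N.

f ≈ 439 N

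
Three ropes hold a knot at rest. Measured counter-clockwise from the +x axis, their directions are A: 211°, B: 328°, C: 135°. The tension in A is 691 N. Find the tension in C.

Resolve: ΣF_x = 691 cos 211° + T_B cos 328° + T_C cos 135° = 0.
        ΣF_y = 691 sin 211° + T_B sin 328° + T_C sin 135° = 0.
The known terms sum to (-592.3, -355.9) N, so 0.8480 T_B − 0.7071 T_C = 592.3 and -0.5299 T_B + 0.7071 T_C = 355.9.
Solving simultaneously: T_B = 2981 N, T_C = 2737 N.

T_C ≈ 2740 N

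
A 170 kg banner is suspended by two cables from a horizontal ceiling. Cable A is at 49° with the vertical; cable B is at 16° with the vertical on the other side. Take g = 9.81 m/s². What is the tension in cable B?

Angles from the horizontal: cable A is 90° − 49° = 41°, cable B is 90° − 16° = 74°.
Weight W = 170 × 9.81 = 1668 N acts straight down.
Horizontal: T_A cos 41° = T_B cos 74°  →  T_A = 0.3652 T_B.
Vertical: T_A sin 41° + T_B sin 74° = 1668.
Substituting the horizontal relation into the vertical equation gives 1.201 T_B = 1668, so T_B = 1389 N.

T_B ≈ 1390 N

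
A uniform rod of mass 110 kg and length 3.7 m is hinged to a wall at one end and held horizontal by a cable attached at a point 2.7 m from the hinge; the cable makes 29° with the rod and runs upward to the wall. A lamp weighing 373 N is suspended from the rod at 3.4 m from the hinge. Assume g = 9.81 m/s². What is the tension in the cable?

Take torques about the hinge: T sin 29° · 2.7 = 110×9.81×1.85 + 373×3.4 = 3264.5 N·m.
So T = 3264.5 / (0.4848 × 2.7) = 2493.9 N.

T ≈ 2490 N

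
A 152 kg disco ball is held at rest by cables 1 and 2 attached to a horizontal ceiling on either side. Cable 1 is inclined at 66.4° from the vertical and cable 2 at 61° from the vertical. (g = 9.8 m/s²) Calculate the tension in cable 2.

T_2 ≈ 1720 N

Angles from the horizontal: cable 1 is 90° − 66.4° = 23.6°, cable 2 is 90° − 61° = 29°.
Weight W = 152 × 9.8 = 1490 N acts straight down.
Horizontal: T_1 cos 23.6° = T_2 cos 29°  →  T_1 = 0.9544 T_2.
Vertical: T_1 sin 23.6° + T_2 sin 29° = 1490.
Substituting the horizontal relation into the vertical equation gives 0.8669 T_2 = 1490, so T_2 = 1718 N.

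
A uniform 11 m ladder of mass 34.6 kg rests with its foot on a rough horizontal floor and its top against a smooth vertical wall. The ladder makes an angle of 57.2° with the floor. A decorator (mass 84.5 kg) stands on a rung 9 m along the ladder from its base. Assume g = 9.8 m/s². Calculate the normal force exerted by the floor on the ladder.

ΣF_y = 0: N_floor = 34.6×9.8 + 84.5×9.8 = 1167.2 N.

N_floor ≈ 1170 N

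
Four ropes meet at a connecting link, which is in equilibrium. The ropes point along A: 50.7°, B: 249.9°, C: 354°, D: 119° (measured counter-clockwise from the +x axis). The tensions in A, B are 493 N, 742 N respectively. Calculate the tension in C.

Resolve: ΣF_x = 493 cos 50.7° + 742 cos 249.9° + T_C cos 354° + T_D cos 119° = 0.
        ΣF_y = 493 sin 50.7° + 742 sin 249.9° + T_C sin 354° + T_D sin 119° = 0.
The known terms sum to (57.26, -315.3) N, so 0.9945 T_C − 0.4848 T_D = -57.26 and -0.1045 T_C + 0.8746 T_D = 315.3.
Solving simultaneously: T_C = 125.5 N, T_D = 375.5 N.

T_C ≈ 125 N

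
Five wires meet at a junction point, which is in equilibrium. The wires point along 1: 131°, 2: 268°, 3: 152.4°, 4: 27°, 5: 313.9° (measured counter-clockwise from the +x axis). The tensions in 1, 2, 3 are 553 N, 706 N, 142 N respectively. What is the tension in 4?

Resolve: ΣF_x = 553 cos 131° + 706 cos 268° + 142 cos 152.4° + T_4 cos 27° + T_5 cos 313.9° = 0.
        ΣF_y = 553 sin 131° + 706 sin 268° + 142 sin 152.4° + T_4 sin 27° + T_5 sin 313.9° = 0.
The known terms sum to (-513.3, -222.4) N, so 0.8910 T_4 + 0.6934 T_5 = 513.3 and 0.4540 T_4 − 0.7206 T_5 = 222.4.
Solving simultaneously: T_4 = 547.7 N, T_5 = 36.41 N.

T_4 ≈ 548 N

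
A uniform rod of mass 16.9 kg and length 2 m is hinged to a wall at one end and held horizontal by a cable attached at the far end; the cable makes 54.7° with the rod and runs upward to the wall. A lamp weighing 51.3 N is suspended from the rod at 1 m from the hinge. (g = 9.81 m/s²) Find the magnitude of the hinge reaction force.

Take torques about the hinge: T sin 54.7° · 2 = 16.9×9.81×1 + 51.3×1 = 217.09 N·m.
So T = 217.09 / (0.8161 × 2) = 133 N.
ΣF_x = 0: H_x = T cos 54.7° = 76.854 N.
ΣF_y = 0: H_y = (16.9×9.81 + 51.3) − T sin 54.7° = 217.09 − 108.54 = 108.54 N.
|H| = √(H_x² + H_y²) = √((76.854)² + (108.54)²) = 133 N.

|H| ≈ 133 N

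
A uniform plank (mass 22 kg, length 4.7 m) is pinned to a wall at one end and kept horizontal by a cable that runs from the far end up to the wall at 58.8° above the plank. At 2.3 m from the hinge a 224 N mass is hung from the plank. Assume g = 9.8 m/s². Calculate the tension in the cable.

T ≈ 254 N

Take torques about the hinge: T sin 58.8° · 4.7 = 22×9.8×2.35 + 224×2.3 = 1021.9 N·m.
So T = 1021.9 / (0.8554 × 4.7) = 254.18 N.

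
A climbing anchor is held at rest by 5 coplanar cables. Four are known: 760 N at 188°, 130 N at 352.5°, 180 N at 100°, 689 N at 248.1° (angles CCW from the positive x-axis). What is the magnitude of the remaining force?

Sum the known components: ΣF_x = -912 N, ΣF_y = -584.8 N.
For equilibrium the remaining force must supply (−ΣF_x, −ΣF_y) = (912, 584.8) N.
Magnitude = √((912)² + (584.8)²) = 1083 N; direction = atan2(584.8, 912) = 32.7°.

F ≈ 1080 N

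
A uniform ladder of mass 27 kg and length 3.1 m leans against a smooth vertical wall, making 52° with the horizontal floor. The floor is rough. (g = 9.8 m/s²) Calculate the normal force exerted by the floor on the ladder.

N_floor ≈ 265 N

ΣF_y = 0: N_floor = 27×9.8 = 264.6 N.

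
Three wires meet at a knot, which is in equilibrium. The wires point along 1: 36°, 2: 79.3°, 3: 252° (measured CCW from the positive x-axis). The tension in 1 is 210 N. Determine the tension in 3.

Resolve: ΣF_x = 210 cos 36° + T_2 cos 79.3° + T_3 cos 252° = 0.
        ΣF_y = 210 sin 36° + T_2 sin 79.3° + T_3 sin 252° = 0.
The known terms sum to (169.9, 123.4) N, so 0.1857 T_2 − 0.3090 T_3 = -169.9 and 0.9826 T_2 − 0.9511 T_3 = -123.4.
Solving simultaneously: T_2 = 971.4 N, T_3 = 1133 N.

T_3 ≈ 1130 N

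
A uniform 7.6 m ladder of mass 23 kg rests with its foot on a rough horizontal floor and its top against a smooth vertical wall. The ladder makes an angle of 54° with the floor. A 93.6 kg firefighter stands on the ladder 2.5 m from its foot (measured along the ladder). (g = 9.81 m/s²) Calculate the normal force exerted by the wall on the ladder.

Torques about the foot: N_wall · 7.6 sin 54° = 23×9.81×3.8 cos 54° + 93.6×9.81×2.5 cos 54° → N_wall = 301.41 N.

N_wall ≈ 301 N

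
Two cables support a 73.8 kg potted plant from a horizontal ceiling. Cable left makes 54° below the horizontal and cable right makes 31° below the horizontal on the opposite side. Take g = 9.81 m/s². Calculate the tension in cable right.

Weight W = 73.8 × 9.81 = 724 N acts straight down.
Horizontal: T_left cos 54° = T_right cos 31°  →  T_left = 1.458 T_right.
Vertical: T_left sin 54° + T_right sin 31° = 724.
Substituting the horizontal relation into the vertical equation gives 1.695 T_right = 724, so T_right = 427.2 N.

T_right ≈ 427 N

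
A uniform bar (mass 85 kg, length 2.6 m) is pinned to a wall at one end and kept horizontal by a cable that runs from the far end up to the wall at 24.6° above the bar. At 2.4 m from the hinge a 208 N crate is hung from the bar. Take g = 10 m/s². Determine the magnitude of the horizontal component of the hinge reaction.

H_x ≈ 1350 N

Take torques about the hinge: T sin 24.6° · 2.6 = 85×10×1.3 + 208×2.4 = 1604.2 N·m.
So T = 1604.2 / (0.4163 × 2.6) = 1482.2 N.
ΣF_x = 0: H_x = T cos 24.6° = 1347.6 N.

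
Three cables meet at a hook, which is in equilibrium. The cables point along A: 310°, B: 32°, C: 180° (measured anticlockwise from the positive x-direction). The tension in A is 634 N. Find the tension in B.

Resolve: ΣF_x = 634 cos 310° + T_B cos 32° + T_C cos 180° = 0.
        ΣF_y = 634 sin 310° + T_B sin 32° + T_C sin 180° = 0.
The known terms sum to (407.5, -485.7) N, so 0.8480 T_B − 1.0000 T_C = -407.5 and 0.5299 T_B + 0.0000 T_C = 485.7.
Solving simultaneously: T_B = 916.5 N, T_C = 1185 N.

T_B ≈ 917 N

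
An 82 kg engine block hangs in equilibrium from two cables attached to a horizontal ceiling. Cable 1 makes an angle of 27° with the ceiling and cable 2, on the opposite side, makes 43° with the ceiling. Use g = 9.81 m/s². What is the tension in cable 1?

Weight W = 82 × 9.81 = 804.4 N acts straight down.
Horizontal: T_1 cos 27° = T_2 cos 43°  →  T_2 = 1.218 T_1.
Vertical: T_1 sin 27° + T_2 sin 43° = 804.4.
Substituting the horizontal relation into the vertical equation gives 1.285 T_1 = 804.4, so T_1 = 626.1 N.

T_1 ≈ 626 N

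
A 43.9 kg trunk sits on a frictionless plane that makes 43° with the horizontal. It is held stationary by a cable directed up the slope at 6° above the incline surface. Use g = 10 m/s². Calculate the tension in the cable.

T ≈ 301 N

Take axes along and perpendicular to the incline. Weight components: W sin 43° = 299.4 N down-slope, W cos 43° = 321.1 N into the surface.
Along incline: T cos 6° = W sin 43° → T = 301 N.
Perpendicular: N = W cos 43° − T sin 6° = 289.6 N.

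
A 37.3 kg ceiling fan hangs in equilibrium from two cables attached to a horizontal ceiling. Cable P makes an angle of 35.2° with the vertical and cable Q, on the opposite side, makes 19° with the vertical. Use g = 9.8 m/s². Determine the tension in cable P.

Angles from the horizontal: cable P is 90° − 35.2° = 54.8°, cable Q is 90° − 19° = 71°.
Weight W = 37.3 × 9.8 = 365.5 N acts straight down.
Horizontal: T_P cos 54.8° = T_Q cos 71°  →  T_Q = 1.771 T_P.
Vertical: T_P sin 54.8° + T_Q sin 71° = 365.5.
Substituting the horizontal relation into the vertical equation gives 2.491 T_P = 365.5, so T_P = 146.7 N.

T_P ≈ 147 N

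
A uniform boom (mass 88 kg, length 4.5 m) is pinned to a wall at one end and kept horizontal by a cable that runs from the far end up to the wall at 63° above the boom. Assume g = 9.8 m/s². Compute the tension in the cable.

Take torques about the hinge: T sin 63° · 4.5 = 88×9.8×2.25 = 1940.4 N·m.
So T = 1940.4 / (0.8910 × 4.5) = 483.95 N.

T ≈ 484 N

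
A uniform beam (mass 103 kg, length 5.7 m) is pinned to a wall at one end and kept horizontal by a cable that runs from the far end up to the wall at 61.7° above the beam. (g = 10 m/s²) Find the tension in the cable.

T ≈ 585 N

Take torques about the hinge: T sin 61.7° · 5.7 = 103×10×2.85 = 2935.5 N·m.
So T = 2935.5 / (0.8805 × 5.7) = 584.91 N.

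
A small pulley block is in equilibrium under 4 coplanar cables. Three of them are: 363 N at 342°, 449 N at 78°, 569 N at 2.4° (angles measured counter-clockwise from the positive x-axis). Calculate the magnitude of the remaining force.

F ≈ 1070 N

Sum the known components: ΣF_x = 1007 N, ΣF_y = 350.8 N.
For equilibrium the remaining force must supply (−ΣF_x, −ΣF_y) = (-1007, -350.8) N.
Magnitude = √((-1007)² + (-350.8)²) = 1066 N; direction = atan2(-350.8, -1007) = 199.2°.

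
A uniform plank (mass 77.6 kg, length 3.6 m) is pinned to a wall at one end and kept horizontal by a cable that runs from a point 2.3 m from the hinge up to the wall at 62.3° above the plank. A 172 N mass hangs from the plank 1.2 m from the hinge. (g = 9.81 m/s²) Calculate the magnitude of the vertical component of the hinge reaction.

Take torques about the hinge: T sin 62.3° · 2.3 = 77.6×9.81×1.8 + 172×1.2 = 1576.7 N·m.
So T = 1576.7 / (0.8854 × 2.3) = 774.24 N.
ΣF_y = 0: H_y = (77.6×9.81 + 172) − T sin 62.3° = 933.26 − 685.5 = 247.75 N.

|H_y| ≈ 248 N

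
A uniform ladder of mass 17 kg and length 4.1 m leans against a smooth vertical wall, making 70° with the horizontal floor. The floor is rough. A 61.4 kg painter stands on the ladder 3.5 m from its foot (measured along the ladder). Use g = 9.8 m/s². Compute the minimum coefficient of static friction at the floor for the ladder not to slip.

μ_min ≈ 0.283

ΣF_y = 0: N_floor = 17×9.8 + 61.4×9.8 = 768.32 N.
Torques about the foot: N_wall · 4.1 sin 70° = 17×9.8×2.05 cos 70° + 61.4×9.8×3.5 cos 70° → N_wall = 217.28 N.
ΣF_x = 0: f_floor = N_wall = 217.28 N.
μ_min = f_floor / N_floor = 217.28 / 768.32 = 0.2828.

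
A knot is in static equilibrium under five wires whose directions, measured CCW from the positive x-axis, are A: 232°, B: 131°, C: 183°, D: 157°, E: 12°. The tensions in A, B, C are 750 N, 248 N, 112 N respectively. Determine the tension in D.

T_D ≈ 432 N

Resolve: ΣF_x = 750 cos 232° + 248 cos 131° + 112 cos 183° + T_D cos 157° + T_E cos 12° = 0.
        ΣF_y = 750 sin 232° + 248 sin 131° + 112 sin 183° + T_D sin 157° + T_E sin 12° = 0.
The known terms sum to (-736.3, -409.7) N, so -0.9205 T_D + 0.9781 T_E = 736.3 and 0.3907 T_D + 0.2079 T_E = 409.7.
Solving simultaneously: T_D = 431.8 N, T_E = 1159 N.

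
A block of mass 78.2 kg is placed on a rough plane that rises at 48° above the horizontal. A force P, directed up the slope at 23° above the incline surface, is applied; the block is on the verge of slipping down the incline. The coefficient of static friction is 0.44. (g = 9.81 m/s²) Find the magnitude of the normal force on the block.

N ≈ 334 N

On the verge of sliding down the incline, friction equals μN and acts up the slope.
Perpendicular: N + P sin 23° = W cos 48° = 513.3 N.
Along incline: P cos 23° + μN = W sin 48° with W sin 48° = 570.1 N.
Solving the pair for P and N: P = 459.9 N, N = 333.6 N (and f = μN = 146.8 N).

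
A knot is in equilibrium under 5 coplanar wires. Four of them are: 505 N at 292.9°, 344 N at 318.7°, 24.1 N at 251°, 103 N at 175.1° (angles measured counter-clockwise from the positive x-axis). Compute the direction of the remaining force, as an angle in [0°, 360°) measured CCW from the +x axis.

Sum the known components: ΣF_x = 344.5 N, ΣF_y = -706.2 N.
For equilibrium the remaining force must supply (−ΣF_x, −ΣF_y) = (-344.5, 706.2) N.
Magnitude = √((-344.5)² + (706.2)²) = 785.8 N; direction = atan2(706.2, -344.5) = 116.0°.

θ ≈ 116°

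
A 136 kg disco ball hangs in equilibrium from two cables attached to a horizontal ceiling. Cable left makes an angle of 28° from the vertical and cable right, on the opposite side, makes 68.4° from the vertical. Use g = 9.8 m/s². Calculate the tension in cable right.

T_right ≈ 630 N

Angles from the horizontal: cable left is 90° − 28° = 62°, cable right is 90° − 68.4° = 21.6°.
Weight W = 136 × 9.8 = 1333 N acts straight down.
Horizontal: T_left cos 62° = T_right cos 21.6°  →  T_left = 1.98 T_right.
Vertical: T_left sin 62° + T_right sin 21.6° = 1333.
Substituting the horizontal relation into the vertical equation gives 2.117 T_right = 1333, so T_right = 629.6 N.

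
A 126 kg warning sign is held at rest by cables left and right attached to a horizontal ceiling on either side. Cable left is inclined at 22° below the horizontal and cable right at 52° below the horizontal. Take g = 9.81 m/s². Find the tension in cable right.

Weight W = 126 × 9.81 = 1236 N acts straight down.
Horizontal: T_left cos 22° = T_right cos 52°  →  T_left = 0.664 T_right.
Vertical: T_left sin 22° + T_right sin 52° = 1236.
Substituting the horizontal relation into the vertical equation gives 1.037 T_right = 1236, so T_right = 1192 N.

T_right ≈ 1190 N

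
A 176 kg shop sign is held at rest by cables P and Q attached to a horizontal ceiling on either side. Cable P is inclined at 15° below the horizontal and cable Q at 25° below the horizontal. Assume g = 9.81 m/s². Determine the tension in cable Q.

T_Q ≈ 2590 N

Weight W = 176 × 9.81 = 1727 N acts straight down.
Horizontal: T_P cos 15° = T_Q cos 25°  →  T_P = 0.9383 T_Q.
Vertical: T_P sin 15° + T_Q sin 25° = 1727.
Substituting the horizontal relation into the vertical equation gives 0.6655 T_Q = 1727, so T_Q = 2595 N.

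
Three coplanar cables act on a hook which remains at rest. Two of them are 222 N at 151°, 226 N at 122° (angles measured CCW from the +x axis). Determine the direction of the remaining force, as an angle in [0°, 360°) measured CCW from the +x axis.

Sum the known components: ΣF_x = -313.9 N, ΣF_y = 299.3 N.
For equilibrium the remaining force must supply (−ΣF_x, −ΣF_y) = (313.9, -299.3) N.
Magnitude = √((313.9)² + (-299.3)²) = 433.7 N; direction = atan2(-299.3, 313.9) = 316.4°.

θ ≈ 316°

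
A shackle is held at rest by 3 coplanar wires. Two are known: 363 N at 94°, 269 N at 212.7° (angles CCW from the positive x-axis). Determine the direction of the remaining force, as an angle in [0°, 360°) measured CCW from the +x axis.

θ ≈ 319°

Sum the known components: ΣF_x = -251.7 N, ΣF_y = 216.8 N.
For equilibrium the remaining force must supply (−ΣF_x, −ΣF_y) = (251.7, -216.8) N.
Magnitude = √((251.7)² + (-216.8)²) = 332.2 N; direction = atan2(-216.8, 251.7) = 319.3°.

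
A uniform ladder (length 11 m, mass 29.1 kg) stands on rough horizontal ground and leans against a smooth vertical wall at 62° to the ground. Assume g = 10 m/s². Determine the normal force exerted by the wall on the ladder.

Torques about the foot: N_wall · 11 sin 62° = 29.1×10×5.5 cos 62° → N_wall = 77.364 N.

N_wall ≈ 77.4 N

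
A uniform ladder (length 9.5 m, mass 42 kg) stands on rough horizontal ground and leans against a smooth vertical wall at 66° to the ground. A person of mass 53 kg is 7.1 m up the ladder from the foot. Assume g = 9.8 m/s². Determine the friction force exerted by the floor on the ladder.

Torques about the foot: N_wall · 9.5 sin 66° = 42×9.8×4.75 cos 66° + 53×9.8×7.1 cos 66° → N_wall = 264.46 N.
ΣF_x = 0: f_floor = N_wall = 264.46 N.

f ≈ 264 N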